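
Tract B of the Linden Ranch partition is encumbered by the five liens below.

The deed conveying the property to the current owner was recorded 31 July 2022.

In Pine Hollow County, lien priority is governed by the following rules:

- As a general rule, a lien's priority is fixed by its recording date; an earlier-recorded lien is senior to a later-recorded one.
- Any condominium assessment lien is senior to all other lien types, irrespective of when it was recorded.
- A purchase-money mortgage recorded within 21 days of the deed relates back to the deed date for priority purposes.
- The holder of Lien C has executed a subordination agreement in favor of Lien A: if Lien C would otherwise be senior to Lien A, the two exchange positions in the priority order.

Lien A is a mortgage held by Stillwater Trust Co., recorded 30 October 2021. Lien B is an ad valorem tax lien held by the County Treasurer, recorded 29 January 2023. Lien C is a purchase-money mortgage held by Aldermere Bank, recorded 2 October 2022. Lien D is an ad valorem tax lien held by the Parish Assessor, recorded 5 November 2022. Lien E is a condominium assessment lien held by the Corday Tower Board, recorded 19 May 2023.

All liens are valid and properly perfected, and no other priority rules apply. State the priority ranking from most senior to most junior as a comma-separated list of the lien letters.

E, A, C, D, B

Effective dates: C missed the 21-day window (63 days after the deed), so its recording date stands.
E, as a condominium assessment lien, has superpriority and ranks first.
The other liens, earliest effective date first: A (30 October 2021), C (2 October 2022), D (5 November 2022), B (29 January 2023).
C is already junior to A, so the subordination agreement changes nothing.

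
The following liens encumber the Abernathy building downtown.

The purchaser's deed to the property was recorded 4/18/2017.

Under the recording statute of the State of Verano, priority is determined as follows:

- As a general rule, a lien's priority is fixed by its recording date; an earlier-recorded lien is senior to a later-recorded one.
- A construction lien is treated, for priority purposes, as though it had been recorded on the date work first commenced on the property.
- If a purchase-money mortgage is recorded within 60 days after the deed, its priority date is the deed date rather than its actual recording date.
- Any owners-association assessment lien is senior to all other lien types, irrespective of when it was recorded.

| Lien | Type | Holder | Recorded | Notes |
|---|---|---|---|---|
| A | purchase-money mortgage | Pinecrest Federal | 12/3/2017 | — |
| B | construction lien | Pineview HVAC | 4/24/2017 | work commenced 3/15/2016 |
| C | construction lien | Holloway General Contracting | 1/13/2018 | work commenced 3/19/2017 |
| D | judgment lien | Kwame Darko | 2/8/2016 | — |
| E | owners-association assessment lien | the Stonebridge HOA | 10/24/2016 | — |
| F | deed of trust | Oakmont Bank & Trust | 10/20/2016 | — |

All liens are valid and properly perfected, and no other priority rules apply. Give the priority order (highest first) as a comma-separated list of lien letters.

Effective dates: A missed the 60-day window (229 days after the deed), so its recording date stands; B relates back to 3/15/2016 (work commenced); C is treated as recorded 3/19/2017, the work-commencement date.
E is an owners-association assessment lien, so it outranks all other liens regardless of date.
Ordering the rest by effective date: D (2/8/2016), B (3/15/2016), F (10/20/2016), C (3/19/2017), A (12/3/2017).

E, D, B, F, C, A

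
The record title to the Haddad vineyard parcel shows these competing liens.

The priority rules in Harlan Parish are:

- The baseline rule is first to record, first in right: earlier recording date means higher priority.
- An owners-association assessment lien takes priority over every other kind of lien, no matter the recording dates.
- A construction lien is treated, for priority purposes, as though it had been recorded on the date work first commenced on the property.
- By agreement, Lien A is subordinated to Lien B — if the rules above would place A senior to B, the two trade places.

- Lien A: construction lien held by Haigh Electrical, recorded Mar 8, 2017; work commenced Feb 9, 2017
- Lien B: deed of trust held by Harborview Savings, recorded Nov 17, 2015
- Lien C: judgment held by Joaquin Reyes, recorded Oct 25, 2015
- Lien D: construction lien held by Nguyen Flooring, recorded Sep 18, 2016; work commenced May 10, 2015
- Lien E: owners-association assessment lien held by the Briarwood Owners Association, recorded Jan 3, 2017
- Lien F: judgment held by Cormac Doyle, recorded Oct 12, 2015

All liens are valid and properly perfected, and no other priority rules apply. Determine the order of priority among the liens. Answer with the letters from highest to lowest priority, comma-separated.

First, effective dates: A is treated as recorded Feb 9, 2017, the work-commencement date; D's effective date is May 10, 2015, when work began.
E is an owners-association assessment lien, so it outranks all other liens regardless of date.
Remaining liens by effective date: D (May 10, 2015), F (Oct 12, 2015), C (Oct 25, 2015), B (Nov 17, 2015), A (Feb 9, 2017).
Since A is not senior to B, the subordination leaves the order unchanged.

E, D, F, C, B, A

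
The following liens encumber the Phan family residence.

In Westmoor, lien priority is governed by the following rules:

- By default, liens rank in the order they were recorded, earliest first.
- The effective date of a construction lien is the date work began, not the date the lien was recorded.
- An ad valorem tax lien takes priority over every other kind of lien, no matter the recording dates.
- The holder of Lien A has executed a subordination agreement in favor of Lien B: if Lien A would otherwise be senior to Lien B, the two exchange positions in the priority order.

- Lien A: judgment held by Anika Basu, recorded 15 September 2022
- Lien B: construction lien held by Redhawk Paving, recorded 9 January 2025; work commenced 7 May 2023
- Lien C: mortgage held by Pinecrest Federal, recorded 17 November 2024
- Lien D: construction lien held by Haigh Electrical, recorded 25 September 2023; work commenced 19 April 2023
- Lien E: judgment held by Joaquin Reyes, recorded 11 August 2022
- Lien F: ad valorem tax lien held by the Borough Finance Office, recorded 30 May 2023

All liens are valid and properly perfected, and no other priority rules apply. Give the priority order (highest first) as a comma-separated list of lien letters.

Effective dates after the stated exceptions: B's effective date is 7 May 2023, when work began; D relates back to 19 April 2023 (work commenced).
F is an ad valorem tax lien and takes priority over every other lien.
Among the remaining liens, by effective date: E (11 August 2022), A (15 September 2022), D (19 April 2023), B (7 May 2023), C (17 November 2024).
The subordination applies — A was senior to B — so A and B swap.

F, E, B, D, A, C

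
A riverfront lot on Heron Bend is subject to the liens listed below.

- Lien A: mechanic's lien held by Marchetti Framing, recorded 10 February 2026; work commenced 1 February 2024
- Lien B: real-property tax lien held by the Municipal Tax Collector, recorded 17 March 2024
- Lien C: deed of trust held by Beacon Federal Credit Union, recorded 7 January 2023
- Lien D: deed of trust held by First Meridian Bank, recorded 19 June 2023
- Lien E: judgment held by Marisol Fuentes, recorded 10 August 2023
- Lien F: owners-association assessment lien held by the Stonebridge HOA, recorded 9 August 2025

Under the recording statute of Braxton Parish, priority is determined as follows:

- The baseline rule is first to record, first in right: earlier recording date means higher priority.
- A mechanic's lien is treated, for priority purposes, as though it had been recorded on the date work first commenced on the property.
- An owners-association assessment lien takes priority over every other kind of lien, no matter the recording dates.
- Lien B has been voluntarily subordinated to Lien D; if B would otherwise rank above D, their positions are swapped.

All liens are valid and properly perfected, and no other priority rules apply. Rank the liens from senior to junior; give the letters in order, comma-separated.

F, C, D, E, A, B

Effective dates: A is treated as recorded 1 February 2024, the work-commencement date.
F is an owners-association assessment lien and takes priority over every other lien.
The other liens, earliest effective date first: C (7 January 2023), D (19 June 2023), E (10 August 2023), A (1 February 2024), B (17 March 2024).
Since B is not senior to D, the subordination leaves the order unchanged.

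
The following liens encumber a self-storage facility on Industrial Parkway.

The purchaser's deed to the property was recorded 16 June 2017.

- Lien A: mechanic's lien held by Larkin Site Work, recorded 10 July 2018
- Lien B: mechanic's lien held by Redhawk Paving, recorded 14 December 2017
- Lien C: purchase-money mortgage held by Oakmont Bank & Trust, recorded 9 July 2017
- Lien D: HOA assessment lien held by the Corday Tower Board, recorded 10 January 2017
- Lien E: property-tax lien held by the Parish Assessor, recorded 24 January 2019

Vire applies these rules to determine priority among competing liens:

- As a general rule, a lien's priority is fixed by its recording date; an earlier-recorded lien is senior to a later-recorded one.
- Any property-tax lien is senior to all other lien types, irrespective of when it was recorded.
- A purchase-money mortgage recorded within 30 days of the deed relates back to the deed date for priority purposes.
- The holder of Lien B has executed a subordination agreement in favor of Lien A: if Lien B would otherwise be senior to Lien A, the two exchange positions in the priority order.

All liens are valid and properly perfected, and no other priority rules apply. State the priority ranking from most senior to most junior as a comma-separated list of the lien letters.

E, D, C, A, B

Adjusting effective dates: C's effective date is the deed date, 16 June 2017.
E is a property-tax lien and takes priority over every other lien.
The other liens, earliest effective date first: D (10 January 2017), C (16 June 2017), B (14 December 2017), A (10 July 2018).
Because B would otherwise rank above A, the subordination swaps them.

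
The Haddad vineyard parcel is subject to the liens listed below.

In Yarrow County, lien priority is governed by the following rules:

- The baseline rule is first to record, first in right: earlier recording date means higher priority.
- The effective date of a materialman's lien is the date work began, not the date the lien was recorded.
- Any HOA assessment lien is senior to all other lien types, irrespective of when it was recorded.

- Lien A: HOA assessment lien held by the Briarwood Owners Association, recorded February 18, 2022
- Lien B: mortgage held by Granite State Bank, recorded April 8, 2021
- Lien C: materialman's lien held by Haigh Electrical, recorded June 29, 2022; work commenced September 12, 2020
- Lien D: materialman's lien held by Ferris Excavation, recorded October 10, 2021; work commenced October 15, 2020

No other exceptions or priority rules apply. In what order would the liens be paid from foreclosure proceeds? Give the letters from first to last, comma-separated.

A, C, D, B

First, effective dates: C relates back to September 12, 2020 (work commenced); D relates back to October 15, 2020 (work commenced).
As an HOA assessment lien, A is senior to every other lien.
Remaining liens by effective date: C (September 12, 2020), D (October 15, 2020), B (April 8, 2021).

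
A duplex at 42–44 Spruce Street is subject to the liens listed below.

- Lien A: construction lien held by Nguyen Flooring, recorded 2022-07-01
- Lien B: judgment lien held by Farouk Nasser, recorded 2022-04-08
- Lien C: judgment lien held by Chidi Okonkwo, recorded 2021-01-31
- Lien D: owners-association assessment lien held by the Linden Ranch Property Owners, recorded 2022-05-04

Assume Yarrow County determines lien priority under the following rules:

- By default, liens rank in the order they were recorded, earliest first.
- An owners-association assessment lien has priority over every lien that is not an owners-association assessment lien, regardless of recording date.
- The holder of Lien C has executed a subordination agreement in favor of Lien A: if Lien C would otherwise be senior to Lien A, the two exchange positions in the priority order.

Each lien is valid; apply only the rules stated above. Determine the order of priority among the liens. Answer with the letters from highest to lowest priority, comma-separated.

D, A, B, C

D is an owners-association assessment lien, so it outranks all other liens regardless of date.
Among the remaining liens, by effective date: C (2021-01-31), B (2022-04-08), A (2022-07-01).
C is senior to A before the subordination, so the two trade places.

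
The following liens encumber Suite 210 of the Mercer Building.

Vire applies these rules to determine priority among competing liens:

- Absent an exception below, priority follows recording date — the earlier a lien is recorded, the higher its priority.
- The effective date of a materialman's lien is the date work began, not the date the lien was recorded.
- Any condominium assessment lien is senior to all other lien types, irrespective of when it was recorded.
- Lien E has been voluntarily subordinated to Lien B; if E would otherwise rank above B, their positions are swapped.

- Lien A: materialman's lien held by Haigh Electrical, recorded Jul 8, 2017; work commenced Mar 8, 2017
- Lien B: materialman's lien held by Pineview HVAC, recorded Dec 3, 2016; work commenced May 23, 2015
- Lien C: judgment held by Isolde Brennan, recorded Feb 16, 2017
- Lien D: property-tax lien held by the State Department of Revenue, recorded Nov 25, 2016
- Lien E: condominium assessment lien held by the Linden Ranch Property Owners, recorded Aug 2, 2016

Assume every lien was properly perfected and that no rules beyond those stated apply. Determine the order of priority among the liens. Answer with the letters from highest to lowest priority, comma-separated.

B, E, D, C, A

Effective dates after the stated exceptions: A's effective date is Mar 8, 2017, when work began; B relates back to May 23, 2015 (work commenced).
As a condominium assessment lien, E is senior to every other lien.
Remaining liens by effective date: B (May 23, 2015), D (Nov 25, 2016), C (Feb 16, 2017), A (Mar 8, 2017).
Because E would otherwise rank above B, the subordination swaps them.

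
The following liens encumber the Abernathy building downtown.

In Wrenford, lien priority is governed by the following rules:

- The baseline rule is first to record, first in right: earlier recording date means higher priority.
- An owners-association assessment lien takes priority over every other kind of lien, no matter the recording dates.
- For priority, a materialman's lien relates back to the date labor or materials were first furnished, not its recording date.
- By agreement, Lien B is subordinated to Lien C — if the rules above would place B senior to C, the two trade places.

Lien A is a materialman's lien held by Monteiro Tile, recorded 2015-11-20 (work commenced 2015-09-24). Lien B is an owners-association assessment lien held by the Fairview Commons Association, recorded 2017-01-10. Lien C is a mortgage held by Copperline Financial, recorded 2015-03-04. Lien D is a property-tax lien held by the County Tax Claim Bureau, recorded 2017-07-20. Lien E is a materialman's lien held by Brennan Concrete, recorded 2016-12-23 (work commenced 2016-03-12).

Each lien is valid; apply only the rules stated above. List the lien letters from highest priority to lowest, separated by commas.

C, B, A, E, D

First, effective dates: A relates back to 2015-09-24 (work commenced); E relates back to 2016-03-12 (work commenced).
As an owners-association assessment lien, B is senior to every other lien.
Among the remaining liens, by effective date: C (2015-03-04), A (2015-09-24), E (2016-03-12), D (2017-07-20).
B is senior to C before the subordination, so the two trade places.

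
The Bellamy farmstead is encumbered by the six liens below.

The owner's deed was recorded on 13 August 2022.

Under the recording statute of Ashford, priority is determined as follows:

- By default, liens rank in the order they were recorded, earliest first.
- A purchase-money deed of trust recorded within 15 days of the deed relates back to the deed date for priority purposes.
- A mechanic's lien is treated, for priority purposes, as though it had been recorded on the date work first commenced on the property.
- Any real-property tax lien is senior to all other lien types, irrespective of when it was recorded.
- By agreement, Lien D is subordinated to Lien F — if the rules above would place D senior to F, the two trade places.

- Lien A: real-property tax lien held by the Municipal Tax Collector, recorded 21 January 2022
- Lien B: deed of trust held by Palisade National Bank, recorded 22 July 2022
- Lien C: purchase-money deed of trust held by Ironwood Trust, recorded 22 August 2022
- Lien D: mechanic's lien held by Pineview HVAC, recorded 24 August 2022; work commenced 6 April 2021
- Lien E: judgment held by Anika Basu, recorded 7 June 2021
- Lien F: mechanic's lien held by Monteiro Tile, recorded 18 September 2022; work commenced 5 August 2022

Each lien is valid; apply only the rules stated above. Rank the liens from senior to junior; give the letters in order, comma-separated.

A, F, E, B, D, C

Effective dates: C was recorded within the 15-day window, so its effective date is the deed date 13 August 2022; D is treated as recorded 6 April 2021, the work-commencement date; F's effective date is 5 August 2022, when work began.
A is a real-property tax lien and takes priority over every other lien.
Remaining liens by effective date: D (6 April 2021), E (7 June 2021), B (22 July 2022), F (5 August 2022), C (13 August 2022).
Because D would otherwise rank above F, the subordination swaps them.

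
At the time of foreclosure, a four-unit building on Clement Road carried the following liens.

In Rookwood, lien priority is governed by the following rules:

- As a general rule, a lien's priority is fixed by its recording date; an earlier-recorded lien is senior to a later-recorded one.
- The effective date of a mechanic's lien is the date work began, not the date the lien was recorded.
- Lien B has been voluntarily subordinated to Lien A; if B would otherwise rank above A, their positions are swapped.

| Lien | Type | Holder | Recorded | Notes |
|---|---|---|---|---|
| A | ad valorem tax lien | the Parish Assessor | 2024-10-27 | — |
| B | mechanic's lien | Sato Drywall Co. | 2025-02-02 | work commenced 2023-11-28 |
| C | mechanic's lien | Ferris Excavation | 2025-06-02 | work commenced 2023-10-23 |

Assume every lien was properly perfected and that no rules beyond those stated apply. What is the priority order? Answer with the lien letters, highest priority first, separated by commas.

Effective dates after the stated exceptions: B relates back to 2023-11-28 (work commenced); C's effective date is 2023-10-23, when work began.
Sorted by effective date: C (2023-10-23), B (2023-11-28), A (2024-10-27).
Because B would otherwise rank above A, the subordination swaps them.

C, A, B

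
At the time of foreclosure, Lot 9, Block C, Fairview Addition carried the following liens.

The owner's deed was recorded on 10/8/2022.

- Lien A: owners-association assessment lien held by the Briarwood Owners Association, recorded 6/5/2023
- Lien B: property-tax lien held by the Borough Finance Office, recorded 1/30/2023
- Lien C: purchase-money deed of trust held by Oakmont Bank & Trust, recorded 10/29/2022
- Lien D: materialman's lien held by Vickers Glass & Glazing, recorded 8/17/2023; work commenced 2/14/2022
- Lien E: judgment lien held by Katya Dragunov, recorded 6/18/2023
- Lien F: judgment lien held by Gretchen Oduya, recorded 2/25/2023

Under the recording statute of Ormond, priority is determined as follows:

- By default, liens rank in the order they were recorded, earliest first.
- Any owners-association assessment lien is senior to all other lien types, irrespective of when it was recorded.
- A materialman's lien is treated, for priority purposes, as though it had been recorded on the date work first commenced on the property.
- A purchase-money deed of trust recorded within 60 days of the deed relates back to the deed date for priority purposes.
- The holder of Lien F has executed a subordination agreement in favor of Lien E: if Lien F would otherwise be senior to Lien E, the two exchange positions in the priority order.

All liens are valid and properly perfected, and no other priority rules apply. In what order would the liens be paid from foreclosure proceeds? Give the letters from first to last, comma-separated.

A, D, C, B, E, F

First, effective dates: C relates back to the deed date 10/8/2022; D is treated as recorded 2/14/2022, the work-commencement date.
A, as an owners-association assessment lien, has superpriority and ranks first.
Remaining liens by effective date: D (2/14/2022), C (10/8/2022), B (1/30/2023), F (2/25/2023), E (6/18/2023).
F is senior to E before the subordination, so the two trade places.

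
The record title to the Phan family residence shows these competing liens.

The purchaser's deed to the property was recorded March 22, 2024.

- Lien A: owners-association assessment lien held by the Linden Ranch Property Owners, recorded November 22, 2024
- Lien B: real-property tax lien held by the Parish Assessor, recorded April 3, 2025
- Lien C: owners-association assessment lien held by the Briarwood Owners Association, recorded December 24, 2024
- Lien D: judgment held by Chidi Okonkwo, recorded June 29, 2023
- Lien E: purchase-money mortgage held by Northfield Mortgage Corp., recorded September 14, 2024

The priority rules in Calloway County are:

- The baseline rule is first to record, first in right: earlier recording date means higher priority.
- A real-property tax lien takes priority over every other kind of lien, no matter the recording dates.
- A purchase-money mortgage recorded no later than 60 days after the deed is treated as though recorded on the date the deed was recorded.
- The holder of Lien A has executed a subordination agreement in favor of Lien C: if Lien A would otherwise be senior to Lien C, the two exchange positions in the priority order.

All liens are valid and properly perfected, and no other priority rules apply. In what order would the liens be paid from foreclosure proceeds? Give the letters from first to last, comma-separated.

B, D, E, C, A

Effective dates: E was recorded 176 days after the deed — beyond 60 days — so no relation-back applies.
B, as a real-property tax lien, has superpriority and ranks first.
Remaining liens by effective date: D (June 29, 2023), E (September 14, 2024), A (November 22, 2024), C (December 24, 2024).
A is senior to C before the subordination, so the two trade places.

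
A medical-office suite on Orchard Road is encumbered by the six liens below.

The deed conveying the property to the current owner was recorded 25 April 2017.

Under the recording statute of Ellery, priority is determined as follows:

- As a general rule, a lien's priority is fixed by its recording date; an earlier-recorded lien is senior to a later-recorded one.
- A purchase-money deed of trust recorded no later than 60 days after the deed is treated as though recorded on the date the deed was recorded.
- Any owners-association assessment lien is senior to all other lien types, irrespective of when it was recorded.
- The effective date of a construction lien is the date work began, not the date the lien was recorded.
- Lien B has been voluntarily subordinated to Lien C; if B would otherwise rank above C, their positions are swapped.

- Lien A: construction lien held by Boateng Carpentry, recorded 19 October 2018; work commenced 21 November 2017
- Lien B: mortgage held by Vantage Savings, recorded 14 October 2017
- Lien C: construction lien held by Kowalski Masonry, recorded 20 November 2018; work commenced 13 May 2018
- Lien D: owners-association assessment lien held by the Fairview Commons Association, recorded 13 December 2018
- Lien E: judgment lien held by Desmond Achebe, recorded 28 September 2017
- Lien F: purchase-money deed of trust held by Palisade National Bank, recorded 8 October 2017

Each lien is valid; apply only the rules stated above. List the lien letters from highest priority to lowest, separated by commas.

Effective dates: A relates back to 21 November 2017 (work commenced); C's effective date is 13 May 2018, when work began; F was recorded 166 days after the deed, outside the 60-day window, so it keeps its recording date.
D is an owners-association assessment lien, so it outranks all other liens regardless of date.
Ordering the rest by effective date: E (28 September 2017), F (8 October 2017), B (14 October 2017), A (21 November 2017), C (13 May 2018).
B is senior to C before the subordination, so the two trade places.

D, E, F, C, A, B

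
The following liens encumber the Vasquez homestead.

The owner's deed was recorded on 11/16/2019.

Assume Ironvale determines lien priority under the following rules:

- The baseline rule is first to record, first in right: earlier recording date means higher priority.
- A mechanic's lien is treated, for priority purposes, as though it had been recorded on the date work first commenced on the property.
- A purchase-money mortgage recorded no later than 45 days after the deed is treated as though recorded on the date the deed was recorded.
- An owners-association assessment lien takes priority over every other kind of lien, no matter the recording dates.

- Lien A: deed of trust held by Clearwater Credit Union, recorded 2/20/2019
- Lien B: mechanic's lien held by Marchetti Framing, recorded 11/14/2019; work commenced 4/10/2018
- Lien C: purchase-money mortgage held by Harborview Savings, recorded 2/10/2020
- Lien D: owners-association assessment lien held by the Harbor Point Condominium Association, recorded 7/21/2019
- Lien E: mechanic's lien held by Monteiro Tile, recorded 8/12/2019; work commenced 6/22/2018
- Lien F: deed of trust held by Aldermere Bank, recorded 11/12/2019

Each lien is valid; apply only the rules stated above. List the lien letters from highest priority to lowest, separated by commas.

D, B, E, A, F, C

Adjusting effective dates: B is treated as recorded 4/10/2018, the work-commencement date; C was recorded 86 days after the deed — beyond 45 days — so no relation-back applies; E is treated as recorded 6/22/2018, the work-commencement date.
D is an owners-association assessment lien, so it outranks all other liens regardless of date.
The other liens, earliest effective date first: B (4/10/2018), E (6/22/2018), A (2/20/2019), F (11/12/2019), C (2/10/2020).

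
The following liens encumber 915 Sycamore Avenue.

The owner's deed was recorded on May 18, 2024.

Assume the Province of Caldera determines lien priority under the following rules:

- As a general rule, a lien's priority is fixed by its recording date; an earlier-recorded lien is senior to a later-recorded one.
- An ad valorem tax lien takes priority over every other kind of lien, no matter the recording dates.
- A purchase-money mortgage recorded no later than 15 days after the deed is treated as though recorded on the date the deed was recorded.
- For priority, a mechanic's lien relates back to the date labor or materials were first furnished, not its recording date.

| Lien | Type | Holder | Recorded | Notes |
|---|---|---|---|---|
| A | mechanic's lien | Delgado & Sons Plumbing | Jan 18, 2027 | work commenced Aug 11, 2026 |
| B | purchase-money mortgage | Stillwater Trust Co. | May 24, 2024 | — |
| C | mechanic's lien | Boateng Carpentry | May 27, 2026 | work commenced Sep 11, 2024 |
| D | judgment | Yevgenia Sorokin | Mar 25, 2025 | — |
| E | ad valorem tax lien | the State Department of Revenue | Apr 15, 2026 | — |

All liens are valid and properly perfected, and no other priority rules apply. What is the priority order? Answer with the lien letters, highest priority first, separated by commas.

First, effective dates: A is treated as recorded Aug 11, 2026, the work-commencement date; B was recorded within the 15-day window, so its effective date is the deed date May 18, 2024; C's effective date is Sep 11, 2024, when work began.
E, as an ad valorem tax lien, has superpriority and ranks first.
Remaining liens by effective date: B (May 18, 2024), C (Sep 11, 2024), D (Mar 25, 2025), A (Aug 11, 2026).

E, B, C, D, A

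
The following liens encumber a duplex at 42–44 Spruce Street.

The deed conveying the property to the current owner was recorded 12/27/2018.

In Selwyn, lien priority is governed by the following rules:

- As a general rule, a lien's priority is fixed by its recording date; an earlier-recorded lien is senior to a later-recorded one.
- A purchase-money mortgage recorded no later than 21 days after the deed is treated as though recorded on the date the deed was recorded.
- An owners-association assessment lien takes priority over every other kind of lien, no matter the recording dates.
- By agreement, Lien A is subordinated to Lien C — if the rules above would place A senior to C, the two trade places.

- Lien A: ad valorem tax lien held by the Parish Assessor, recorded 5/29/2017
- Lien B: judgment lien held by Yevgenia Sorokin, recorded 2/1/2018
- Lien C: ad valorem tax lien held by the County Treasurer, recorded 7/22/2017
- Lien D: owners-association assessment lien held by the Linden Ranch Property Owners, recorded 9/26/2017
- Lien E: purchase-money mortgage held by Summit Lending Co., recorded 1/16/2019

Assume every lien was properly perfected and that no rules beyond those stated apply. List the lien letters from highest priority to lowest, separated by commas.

Effective dates: E's effective date is the deed date, 12/27/2018.
D, as an owners-association assessment lien, has superpriority and ranks first.
Among the remaining liens, by effective date: A (5/29/2017), C (7/22/2017), B (2/1/2018), E (12/27/2018).
A would otherwise be senior to C, so under the subordination agreement A and C exchange positions.

D, C, A, B, E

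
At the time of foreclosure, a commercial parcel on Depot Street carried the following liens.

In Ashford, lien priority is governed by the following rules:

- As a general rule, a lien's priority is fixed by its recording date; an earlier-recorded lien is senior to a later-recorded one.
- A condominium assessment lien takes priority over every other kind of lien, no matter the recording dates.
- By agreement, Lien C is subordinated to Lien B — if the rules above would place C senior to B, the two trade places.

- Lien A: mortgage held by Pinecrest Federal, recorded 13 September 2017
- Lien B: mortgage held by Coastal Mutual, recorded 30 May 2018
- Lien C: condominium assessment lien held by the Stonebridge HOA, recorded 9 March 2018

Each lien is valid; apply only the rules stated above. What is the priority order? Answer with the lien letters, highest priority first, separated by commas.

C is a condominium assessment lien, so it outranks all other liens regardless of date.
Remaining liens by effective date: A (13 September 2017), B (30 May 2018).
C is senior to B before the subordination, so the two trade places.

B, A, C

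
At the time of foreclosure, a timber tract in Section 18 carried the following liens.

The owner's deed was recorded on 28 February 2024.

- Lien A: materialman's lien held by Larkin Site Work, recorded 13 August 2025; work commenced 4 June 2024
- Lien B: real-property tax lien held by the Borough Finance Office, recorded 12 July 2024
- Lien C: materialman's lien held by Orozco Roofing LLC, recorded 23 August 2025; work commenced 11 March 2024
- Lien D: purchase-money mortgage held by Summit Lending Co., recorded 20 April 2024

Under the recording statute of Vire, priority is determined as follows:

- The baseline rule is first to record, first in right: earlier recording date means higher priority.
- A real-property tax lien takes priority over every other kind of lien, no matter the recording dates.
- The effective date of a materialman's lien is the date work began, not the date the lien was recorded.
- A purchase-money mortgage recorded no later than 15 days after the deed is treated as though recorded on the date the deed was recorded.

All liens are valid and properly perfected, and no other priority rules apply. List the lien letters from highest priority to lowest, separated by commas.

Effective dates after the stated exceptions: A relates back to 4 June 2024 (work commenced); C is treated as recorded 11 March 2024, the work-commencement date; D was recorded 52 days after the deed — beyond 15 days — so no relation-back applies.
B, as a real-property tax lien, has superpriority and ranks first.
Ordering the rest by effective date: C (11 March 2024), D (20 April 2024), A (4 June 2024).

B, C, D, A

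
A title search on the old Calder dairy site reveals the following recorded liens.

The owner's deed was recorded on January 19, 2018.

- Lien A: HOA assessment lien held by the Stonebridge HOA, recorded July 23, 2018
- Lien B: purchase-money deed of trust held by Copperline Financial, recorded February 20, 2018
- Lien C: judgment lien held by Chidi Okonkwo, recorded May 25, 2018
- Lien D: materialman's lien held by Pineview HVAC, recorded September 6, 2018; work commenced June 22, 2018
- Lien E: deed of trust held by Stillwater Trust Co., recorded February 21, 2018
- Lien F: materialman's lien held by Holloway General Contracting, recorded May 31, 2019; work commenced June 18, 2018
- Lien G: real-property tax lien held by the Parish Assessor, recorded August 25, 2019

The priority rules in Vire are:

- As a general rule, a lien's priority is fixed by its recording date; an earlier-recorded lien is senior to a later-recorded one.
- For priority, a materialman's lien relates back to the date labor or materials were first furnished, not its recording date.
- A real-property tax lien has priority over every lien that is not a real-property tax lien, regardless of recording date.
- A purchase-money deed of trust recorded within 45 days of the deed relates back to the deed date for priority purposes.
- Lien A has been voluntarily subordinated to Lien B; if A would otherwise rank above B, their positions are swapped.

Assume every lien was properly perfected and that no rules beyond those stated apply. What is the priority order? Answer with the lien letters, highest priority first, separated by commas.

Effective dates after the stated exceptions: B relates back to the deed date January 19, 2018; D relates back to June 22, 2018 (work commenced); F relates back to June 18, 2018 (work commenced).
G is a real-property tax lien and takes priority over every other lien.
Ordering the rest by effective date: B (January 19, 2018), E (February 21, 2018), C (May 25, 2018), F (June 18, 2018), D (June 22, 2018), A (July 23, 2018).
A is already junior to B, so the subordination agreement changes nothing.

G, B, E, C, F, D, A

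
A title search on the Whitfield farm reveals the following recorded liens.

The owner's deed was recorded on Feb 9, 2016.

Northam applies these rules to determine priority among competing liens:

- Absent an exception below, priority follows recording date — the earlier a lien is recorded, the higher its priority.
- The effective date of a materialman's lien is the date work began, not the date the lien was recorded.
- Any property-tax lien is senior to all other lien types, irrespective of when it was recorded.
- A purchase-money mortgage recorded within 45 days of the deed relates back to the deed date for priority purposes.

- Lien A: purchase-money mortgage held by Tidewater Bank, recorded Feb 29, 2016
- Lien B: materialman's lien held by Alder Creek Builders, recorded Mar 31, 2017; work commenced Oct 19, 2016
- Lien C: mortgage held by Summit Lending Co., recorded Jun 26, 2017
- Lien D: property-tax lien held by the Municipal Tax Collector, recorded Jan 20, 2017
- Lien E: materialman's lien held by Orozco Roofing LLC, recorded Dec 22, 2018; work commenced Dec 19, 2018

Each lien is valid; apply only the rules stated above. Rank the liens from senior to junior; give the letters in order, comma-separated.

D, A, B, C, E

Adjusting effective dates: A relates back to the deed date Feb 9, 2016; B's effective date is Oct 19, 2016, when work began; E relates back to Dec 19, 2018 (work commenced).
D is a property-tax lien and takes priority over every other lien.
The other liens, earliest effective date first: A (Feb 9, 2016), B (Oct 19, 2016), C (Jun 26, 2017), E (Dec 19, 2018).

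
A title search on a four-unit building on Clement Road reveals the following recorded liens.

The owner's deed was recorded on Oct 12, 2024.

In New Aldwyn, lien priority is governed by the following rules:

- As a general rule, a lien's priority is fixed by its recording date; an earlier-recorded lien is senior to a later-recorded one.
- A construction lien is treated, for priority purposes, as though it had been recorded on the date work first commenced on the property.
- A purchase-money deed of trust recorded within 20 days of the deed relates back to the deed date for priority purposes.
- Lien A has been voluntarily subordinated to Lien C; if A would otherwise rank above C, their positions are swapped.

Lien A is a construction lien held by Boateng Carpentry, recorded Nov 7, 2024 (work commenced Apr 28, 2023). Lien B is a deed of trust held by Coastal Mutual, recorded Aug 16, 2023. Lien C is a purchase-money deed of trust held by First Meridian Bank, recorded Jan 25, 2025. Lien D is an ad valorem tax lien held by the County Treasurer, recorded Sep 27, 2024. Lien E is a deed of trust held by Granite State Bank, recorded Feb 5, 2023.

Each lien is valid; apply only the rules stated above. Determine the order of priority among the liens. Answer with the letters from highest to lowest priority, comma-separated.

Effective dates after the stated exceptions: A relates back to Apr 28, 2023 (work commenced); C was recorded 105 days after the deed, outside the 20-day window, so it keeps its recording date.
Ordering by effective date: E (Feb 5, 2023), A (Apr 28, 2023), B (Aug 16, 2023), D (Sep 27, 2024), C (Jan 25, 2025).
A would otherwise be senior to C, so under the subordination agreement A and C exchange positions.

E, C, B, D, A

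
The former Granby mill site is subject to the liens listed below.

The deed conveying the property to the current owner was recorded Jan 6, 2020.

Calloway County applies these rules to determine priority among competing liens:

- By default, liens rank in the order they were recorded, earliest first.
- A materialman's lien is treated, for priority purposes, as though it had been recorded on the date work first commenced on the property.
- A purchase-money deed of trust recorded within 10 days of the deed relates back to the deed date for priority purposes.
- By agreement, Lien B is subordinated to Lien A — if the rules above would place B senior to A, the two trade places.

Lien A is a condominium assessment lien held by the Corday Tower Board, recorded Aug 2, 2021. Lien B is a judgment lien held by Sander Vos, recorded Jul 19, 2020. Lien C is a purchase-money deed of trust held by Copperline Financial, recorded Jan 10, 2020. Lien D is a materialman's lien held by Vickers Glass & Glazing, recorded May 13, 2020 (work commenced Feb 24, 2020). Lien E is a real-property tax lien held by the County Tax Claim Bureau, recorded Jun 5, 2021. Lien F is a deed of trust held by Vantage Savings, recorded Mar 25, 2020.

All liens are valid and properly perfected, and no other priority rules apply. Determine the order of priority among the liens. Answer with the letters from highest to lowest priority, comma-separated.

First, effective dates: C relates back to the deed date Jan 6, 2020; D is treated as recorded Feb 24, 2020, the work-commencement date.
By effective date, earliest first: C (Jan 6, 2020), D (Feb 24, 2020), F (Mar 25, 2020), B (Jul 19, 2020), E (Jun 5, 2021), A (Aug 2, 2021).
B would otherwise be senior to A, so under the subordination agreement B and A exchange positions.

C, D, F, A, E, B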